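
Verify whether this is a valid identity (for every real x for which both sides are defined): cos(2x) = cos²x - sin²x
Claim: cos(2x) = cos²x - sin²x.
Reasoning: Put y = x in the addition formula cos(x+y) = cos(x)cos(y) - sin(x)sin(y): cos(2x) = cos²x - sin²x.
So the two sides agree for every real x for which both sides are defined.

Conclusion: Yes, this is an identity.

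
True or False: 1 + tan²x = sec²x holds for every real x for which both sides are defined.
Claim: 1 + tan²x = sec²x.
Reasoning: Start from sin²x + cos²x = 1 and divide every term by cos²x (allowed wherever tan x and sec x are defined): tan²x + 1 = 1/cos²x = sec²x.
So the two sides agree for every real x for which both sides are defined.

Conclusion: True.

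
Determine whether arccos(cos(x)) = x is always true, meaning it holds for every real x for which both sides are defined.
Claim: arccos(cos(x)) = x.
Test a specific point where both sides are defined: x = -π/6.
LHS = arccos(cos(x)) ≈ 0.5236
RHS = x ≈ -0.5236
Since 0.5236 ≠ -0.5236, the equation fails at this point, so it cannot hold for every real x for which both sides are defined.
arccos only returns values in [0, π], so arccos(cos(x)) = x holds only for x in that interval, not for all real x.

Conclusion: No, this is NOT an identity.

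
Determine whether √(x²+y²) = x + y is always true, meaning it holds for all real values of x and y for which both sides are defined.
Claim: √(x²+y²) = x + y.
Test a specific point where both sides are defined: x = 3, y = 2.
LHS = √(x²+y²) ≈ 3.6056
RHS = x + y ≈ 5.0000
Since 3.6056 ≠ 5.0000, the equation fails at this point, so it cannot hold for all real values of x and y for which both sides are defined.
(x+y)² = x² + 2xy + y², not x² + y², so the square root does not split this way.

Conclusion: No, this is NOT an identity.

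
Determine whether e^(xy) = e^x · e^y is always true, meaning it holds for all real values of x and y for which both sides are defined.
Claim: e^(xy) = e^x · e^y.
Test a specific point where both sides are defined: x = 4, y = -2.
LHS = e^(xy) ≈ 0.0003
RHS = e^x · e^y ≈ 7.3891
Since 0.0003 ≠ 7.3891, the equation fails at this point, so it cannot hold for all real values of x and y for which both sides are defined.
e^x · e^y = e^(x+y), not e^(xy).

Conclusion: No, this is NOT an identity.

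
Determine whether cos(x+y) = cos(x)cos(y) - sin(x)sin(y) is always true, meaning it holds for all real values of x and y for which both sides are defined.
Claim: cos(x+y) = cos(x)cos(y) - sin(x)sin(y).
Reasoning: By Euler's formula e^(i(x+y)) = e^(ix)·e^(iy) = (cos x + i·sin x)(cos y + i·sin y). The real part of the left side is cos(x+y); the real part of the product is cos(x)cos(y) - sin(x)sin(y) (since i·i = -1).
So the two sides agree for all real values of x and y for which both sides are defined.

Conclusion: Yes, this is an identity.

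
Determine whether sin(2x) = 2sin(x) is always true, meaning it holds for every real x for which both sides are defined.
Claim: sin(2x) = 2sin(x).
Test a specific point where both sides are defined: x = -π/4.
LHS = sin(2x) ≈ -1.0000
RHS = 2sin(x) ≈ -1.4142
Since -1.0000 ≠ -1.4142, the equation fails at this point, so it cannot hold for every real x for which both sides are defined.
The correct double-angle formula is sin(2x) = 2sin(x)cos(x).

Conclusion: No, this is NOT an identity.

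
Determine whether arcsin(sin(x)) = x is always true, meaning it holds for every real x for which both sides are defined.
No, this is NOT an identity.

Claim: arcsin(sin(x)) = x.
Test a specific point where both sides are defined: x = 2π/3.
LHS = arcsin(sin(x)) ≈ 1.0472
RHS = x ≈ 2.0944
Since 1.0472 ≠ 2.0944, the equation fails at this point, so it cannot hold for every real x for which both sides are defined.
arcsin only returns values in [-π/2, π/2], so arcsin(sin(x)) = x holds only for x in that interval, not for all real x.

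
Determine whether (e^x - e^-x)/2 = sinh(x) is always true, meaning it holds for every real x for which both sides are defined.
Claim: (e^x - e^-x)/2 = sinh(x).
Reasoning: This is exactly the definition of the hyperbolic sine: sinh(x) := (e^x - e^-x)/2.
So the two sides agree for every real x for which both sides are defined.

Conclusion: Yes, this is an identity.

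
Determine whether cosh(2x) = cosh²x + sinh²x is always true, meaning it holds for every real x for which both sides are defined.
Yes, this is an identity.

Claim: cosh(2x) = cosh²x + sinh²x.
Reasoning: cosh²x = (e^(2x) + 2 + e^(-2x))/4 and sinh²x = (e^(2x) - 2 + e^(-2x))/4. Adding gives (2e^(2x) + 2e^(-2x))/4 = (e^(2x) + e^(-2x))/2 = cosh(2x).
So the two sides agree for every real x for which both sides are defined.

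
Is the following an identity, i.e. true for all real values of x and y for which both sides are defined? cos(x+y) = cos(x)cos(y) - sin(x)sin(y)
Yes, this is an identity.

Claim: cos(x+y) = cos(x)cos(y) - sin(x)sin(y).
Reasoning: By Euler's formula e^(i(x+y)) = e^(ix)·e^(iy) = (cos x + i·sin x)(cos y + i·sin y). The real part of the left side is cos(x+y); the real part of the product is cos(x)cos(y) - sin(x)sin(y) (since i·i = -1).
So the two sides agree for all real values of x and y for which both sides are defined.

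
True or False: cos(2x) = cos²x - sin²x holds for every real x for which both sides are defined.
True.

Claim: cos(2x) = cos²x - sin²x.
Reasoning: Put y = x in the addition formula cos(x+y) = cos(x)cos(y) - sin(x)sin(y): cos(2x) = cos²x - sin²x.
So the two sides agree for every real x for which both sides are defined.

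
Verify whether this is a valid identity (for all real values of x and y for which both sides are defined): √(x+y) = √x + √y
Claim: √(x+y) = √x + √y.
Test a specific point where both sides are defined: x = 1, y = 3.
LHS = √(x+y) ≈ 2.0000
RHS = √x + √y ≈ 2.7321
Since 2.0000 ≠ 2.7321, the equation fails at this point, so it cannot hold for all real values of x and y for which both sides are defined.
Squaring the right side gives x + 2√(xy) + y, not x + y.

Conclusion: No, this is NOT an identity.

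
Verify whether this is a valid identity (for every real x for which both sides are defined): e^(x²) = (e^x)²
Claim: e^(x²) = (e^x)².
Test a specific point where both sides are defined: x = 3/2.
LHS = e^(x²) ≈ 9.4877
RHS = (e^x)² ≈ 20.0855
Since 9.4877 ≠ 20.0855, the equation fails at this point, so it cannot hold for every real x for which both sides are defined.
(e^x)² = e^(2x), and 2x ≠ x² in general.

Conclusion: No, this is NOT an identity.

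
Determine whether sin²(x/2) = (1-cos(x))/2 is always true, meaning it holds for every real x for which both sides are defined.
Claim: sin²(x/2) = (1-cos(x))/2.
Reasoning: Use cos(2θ) = 1 - 2sin²θ with θ = x/2: cos(x) = 1 - 2sin²(x/2). Solving for sin²(x/2) gives (1 - cos(x))/2.
So the two sides agree for every real x for which both sides are defined.

Conclusion: Yes, this is an identity.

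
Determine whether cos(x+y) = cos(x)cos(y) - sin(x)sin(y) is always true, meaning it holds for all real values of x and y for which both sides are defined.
Yes, this is an identity.

Claim: cos(x+y) = cos(x)cos(y) - sin(x)sin(y).
Reasoning: By Euler's formula e^(i(x+y)) = e^(ix)·e^(iy) = (cos x + i·sin x)(cos y + i·sin y). The real part of the left side is cos(x+y); the real part of the product is cos(x)cos(y) - sin(x)sin(y) (since i·i = -1).
So the two sides agree for all real values of x and y for which both sides are defined.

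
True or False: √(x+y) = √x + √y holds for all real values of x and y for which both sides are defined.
Claim: √(x+y) = √x + √y.
Test a specific point where both sides are defined: x = 5, y = 1/2.
LHS = √(x+y) ≈ 2.3452
RHS = √x + √y ≈ 2.9432
Since 2.3452 ≠ 2.9432, the equation fails at this point, so it cannot hold for all real values of x and y for which both sides are defined.
Squaring the right side gives x + 2√(xy) + y, not x + y.

Conclusion: False.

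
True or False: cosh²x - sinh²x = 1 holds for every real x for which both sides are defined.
Claim: cosh²x - sinh²x = 1.
Reasoning: With cosh(x) = (e^x + e^-x)/2 and sinh(x) = (e^x - e^-x)/2: cosh²x = (e^(2x) + 2 + e^(-2x))/4 and sinh²x = (e^(2x) - 2 + e^(-2x))/4. Subtracting leaves 4/4 = 1.
So the two sides agree for every real x for which both sides are defined.

Conclusion: True.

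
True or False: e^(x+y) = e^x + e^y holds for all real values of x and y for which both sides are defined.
False.

Claim: e^(x+y) = e^x + e^y.
Test a specific point where both sides are defined: x = 2, y = 5.
LHS = e^(x+y) ≈ 1096.6332
RHS = e^x + e^y ≈ 155.8022
Since 1096.6332 ≠ 155.8022, the equation fails at this point, so it cannot hold for all real values of x and y for which both sides are defined.
The correct rule is e^(x+y) = e^x · e^y (a product, not a sum).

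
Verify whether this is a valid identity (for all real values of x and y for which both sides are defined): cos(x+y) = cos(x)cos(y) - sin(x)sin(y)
Yes, this is an identity.

Claim: cos(x+y) = cos(x)cos(y) - sin(x)sin(y).
Reasoning: By Euler's formula e^(i(x+y)) = e^(ix)·e^(iy) = (cos x + i·sin x)(cos y + i·sin y). The real part of the left side is cos(x+y); the real part of the product is cos(x)cos(y) - sin(x)sin(y) (since i·i = -1).
So the two sides agree for all real values of x and y for which both sides are defined.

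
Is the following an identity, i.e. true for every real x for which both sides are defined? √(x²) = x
Claim: √(x²) = x.
Test a specific point where both sides are defined: x = -1.
LHS = √(x²) ≈ 1.0000
RHS = x ≈ -1.0000
Since 1.0000 ≠ -1.0000, the equation fails at this point, so it cannot hold for every real x for which both sides are defined.
√(x²) = |x|, which differs from x whenever x < 0 (both sides are defined for every real x).

Conclusion: No, this is NOT an identity.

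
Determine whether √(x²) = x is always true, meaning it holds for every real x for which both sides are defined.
No, this is NOT an identity.

Claim: √(x²) = x.
Test a specific point where both sides are defined: x = -3.
LHS = √(x²) ≈ 3.0000
RHS = x ≈ -3.0000
Since 3.0000 ≠ -3.0000, the equation fails at this point, so it cannot hold for every real x for which both sides are defined.
√(x²) = |x|, which differs from x whenever x < 0 (both sides are defined for every real x).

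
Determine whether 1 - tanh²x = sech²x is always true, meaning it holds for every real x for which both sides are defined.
Claim: 1 - tanh²x = sech²x.
Reasoning: Divide cosh²x - sinh²x = 1 through by cosh²x (never zero): 1 - tanh²x = 1/cosh²x = sech²x.
So the two sides agree for every real x for which both sides are defined.

Conclusion: Yes, this is an identity.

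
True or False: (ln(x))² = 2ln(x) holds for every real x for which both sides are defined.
Claim: (ln(x))² = 2ln(x).
Test a specific point where both sides are defined: x = 4.
LHS = (ln(x))² ≈ 1.9218
RHS = 2ln(x) ≈ 2.7726
Since 1.9218 ≠ 2.7726, the equation fails at this point, so it cannot hold for every real x for which both sides are defined.
2ln(x) equals ln(x²), which is not the same as (ln x)².

Conclusion: False.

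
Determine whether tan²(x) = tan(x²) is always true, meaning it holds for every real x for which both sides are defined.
No, this is NOT an identity.

Claim: tan²(x) = tan(x²).
Test a specific point where both sides are defined: x = π/6.
LHS = tan²(x) ≈ 0.3333
RHS = tan(x²) ≈ 0.2812
Since 0.3333 ≠ 0.2812, the equation fails at this point, so it cannot hold for every real x for which both sides are defined.
tan²(x) means (tan x)², squaring the output; tan(x²) squares the input. These are different functions.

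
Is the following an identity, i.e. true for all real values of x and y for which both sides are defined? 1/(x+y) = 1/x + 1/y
Claim: 1/(x+y) = 1/x + 1/y.
Test a specific point where both sides are defined: x = 3, y = -1.
LHS = 1/(x+y) ≈ 0.5000
RHS = 1/x + 1/y ≈ -0.6667
Since 0.5000 ≠ -0.6667, the equation fails at this point, so it cannot hold for all real values of x and y for which both sides are defined.
1/x + 1/y = (x+y)/(xy), which is not 1/(x+y).

Conclusion: No, this is NOT an identity.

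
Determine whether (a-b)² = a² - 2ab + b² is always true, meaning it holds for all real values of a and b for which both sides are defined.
Yes, this is an identity.

Claim: (a-b)² = a² - 2ab + b².
Reasoning: Expand: (a-b)² = (a-b)(a-b) = a·a - a·b - b·a + b·b = a² - 2ab + b².
So the two sides agree for all real values of a and b for which both sides are defined.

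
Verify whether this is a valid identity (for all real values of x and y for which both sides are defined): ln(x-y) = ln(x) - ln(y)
No, this is NOT an identity.

Claim: ln(x-y) = ln(x) - ln(y).
Test a specific point where both sides are defined: x = 3/2, y = 1/2.
LHS = ln(x-y) ≈ 0.0000
RHS = ln(x) - ln(y) ≈ 1.0986
Since 0.0000 ≠ 1.0986, the equation fails at this point, so it cannot hold for all real values of x and y for which both sides are defined.
ln(x) - ln(y) = ln(x/y), not ln(x-y).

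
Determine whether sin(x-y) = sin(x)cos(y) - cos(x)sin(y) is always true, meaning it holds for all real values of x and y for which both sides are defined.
Claim: sin(x-y) = sin(x)cos(y) - cos(x)sin(y).
Reasoning: Replace y by -y in sin(x+y) = sin(x)cos(y) + cos(x)sin(y) and use cos(-y) = cos(y), sin(-y) = -sin(y): sin(x-y) = sin(x)cos(y) - cos(x)sin(y).
So the two sides agree for all real values of x and y for which both sides are defined.

Conclusion: Yes, this is an identity.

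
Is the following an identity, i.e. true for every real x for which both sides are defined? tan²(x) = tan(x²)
No, this is NOT an identity.

Claim: tan²(x) = tan(x²).
Test a specific point where both sides are defined: x = π/4.
LHS = tan²(x) ≈ 1.0000
RHS = tan(x²) ≈ 0.7092
Since 1.0000 ≠ 0.7092, the equation fails at this point, so it cannot hold for every real x for which both sides are defined.
tan²(x) means (tan x)², squaring the output; tan(x²) squares the input. These are different functions.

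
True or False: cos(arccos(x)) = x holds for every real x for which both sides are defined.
Claim: cos(arccos(x)) = x.
Reasoning: For -1 ≤ x ≤ 1 (where arccos is defined), arccos(x) is by definition an angle whose cosine equals x. Taking the cosine of that angle returns x. (Note the other order, arccos(cos x) = x, is NOT an identity.)
So the two sides agree for every real x for which both sides are defined.

Conclusion: True.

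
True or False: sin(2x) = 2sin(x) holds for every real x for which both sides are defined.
False.

Claim: sin(2x) = 2sin(x).
Test a specific point where both sides are defined: x = 2π/3.
LHS = sin(2x) ≈ -0.8660
RHS = 2sin(x) ≈ 1.7321
Since -0.8660 ≠ 1.7321, the equation fails at this point, so it cannot hold for every real x for which both sides are defined.
The correct double-angle formula is sin(2x) = 2sin(x)cos(x).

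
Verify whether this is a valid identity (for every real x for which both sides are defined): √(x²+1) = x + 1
No, this is NOT an identity.

Claim: √(x²+1) = x + 1.
Test a specific point where both sides are defined: x = 1.
LHS = √(x²+1) ≈ 1.4142
RHS = x + 1 ≈ 2.0000
Since 1.4142 ≠ 2.0000, the equation fails at this point, so it cannot hold for every real x for which both sides are defined.
(x+1)² = x² + 2x + 1 ≠ x² + 1 unless x = 0.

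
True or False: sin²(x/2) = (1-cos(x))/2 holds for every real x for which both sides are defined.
True.

Claim: sin²(x/2) = (1-cos(x))/2.
Reasoning: Use cos(2θ) = 1 - 2sin²θ with θ = x/2: cos(x) = 1 - 2sin²(x/2). Solving for sin²(x/2) gives (1 - cos(x))/2.
So the two sides agree for every real x for which both sides are defined.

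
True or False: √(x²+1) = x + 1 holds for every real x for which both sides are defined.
False.

Claim: √(x²+1) = x + 1.
Test a specific point where both sides are defined: x = 3/2.
LHS = √(x²+1) ≈ 1.8028
RHS = x + 1 ≈ 2.5000
Since 1.8028 ≠ 2.5000, the equation fails at this point, so it cannot hold for every real x for which both sides are defined.
(x+1)² = x² + 2x + 1 ≠ x² + 1 unless x = 0.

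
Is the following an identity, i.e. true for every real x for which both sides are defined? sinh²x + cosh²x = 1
Claim: sinh²x + cosh²x = 1.
Test a specific point where both sides are defined: x = 3/2.
LHS = sinh²x + cosh²x ≈ 10.0677
RHS = 1 ≈ 1.0000
Since 10.0677 ≠ 1.0000, the equation fails at this point, so it cannot hold for every real x for which both sides are defined.
The correct hyperbolic identity is cosh²x - sinh²x = 1 (a difference); the sum sinh²x + cosh²x equals cosh(2x).

Conclusion: No, this is NOT an identity.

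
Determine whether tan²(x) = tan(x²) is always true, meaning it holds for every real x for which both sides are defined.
Claim: tan²(x) = tan(x²).
Test a specific point where both sides are defined: x = -π/3.
LHS = tan²(x) ≈ 3.0000
RHS = tan(x²) ≈ 1.9485
Since 3.0000 ≠ 1.9485, the equation fails at this point, so it cannot hold for every real x for which both sides are defined.
tan²(x) means (tan x)², squaring the output; tan(x²) squares the input. These are different functions.

Conclusion: No, this is NOT an identity.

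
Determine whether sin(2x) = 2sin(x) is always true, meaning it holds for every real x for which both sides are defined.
Claim: sin(2x) = 2sin(x).
Test a specific point where both sides are defined: x = 3π/4.
LHS = sin(2x) ≈ -1.0000
RHS = 2sin(x) ≈ 1.4142
Since -1.0000 ≠ 1.4142, the equation fails at this point, so it cannot hold for every real x for which both sides are defined.
The correct double-angle formula is sin(2x) = 2sin(x)cos(x).

Conclusion: No, this is NOT an identity.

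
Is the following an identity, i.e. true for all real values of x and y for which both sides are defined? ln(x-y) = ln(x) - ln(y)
Claim: ln(x-y) = ln(x) - ln(y).
Test a specific point where both sides are defined: x = 4, y = 3.
LHS = ln(x-y) ≈ 0.0000
RHS = ln(x) - ln(y) ≈ 0.2877
Since 0.0000 ≠ 0.2877, the equation fails at this point, so it cannot hold for all real values of x and y for which both sides are defined.
ln(x) - ln(y) = ln(x/y), not ln(x-y).

Conclusion: No, this is NOT an identity.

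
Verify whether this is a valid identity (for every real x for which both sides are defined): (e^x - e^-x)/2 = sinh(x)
Claim: (e^x - e^-x)/2 = sinh(x).
Reasoning: This is exactly the definition of the hyperbolic sine: sinh(x) := (e^x - e^-x)/2.
So the two sides agree for every real x for which both sides are defined.

Conclusion: Yes, this is an identity.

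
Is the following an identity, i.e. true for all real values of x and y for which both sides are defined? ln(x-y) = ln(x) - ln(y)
No, this is NOT an identity.

Claim: ln(x-y) = ln(x) - ln(y).
Test a specific point where both sides are defined: x = 2, y = 1.
LHS = ln(x-y) ≈ 0.0000
RHS = ln(x) - ln(y) ≈ 0.6931
Since 0.0000 ≠ 0.6931, the equation fails at this point, so it cannot hold for all real values of x and y for which both sides are defined.
ln(x) - ln(y) = ln(x/y), not ln(x-y).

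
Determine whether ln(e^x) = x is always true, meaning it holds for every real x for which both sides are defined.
Yes, this is an identity.

Claim: ln(e^x) = x.
Reasoning: ln is the inverse of the exponential: ln(e^x) asks for the exponent p with e^p = e^x, and since e^p is one-to-one that exponent is p = x.
So the two sides agree for every real x for which both sides are defined.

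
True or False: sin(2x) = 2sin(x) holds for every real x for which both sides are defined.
Claim: sin(2x) = 2sin(x).
Test a specific point where both sides are defined: x = -π/6.
LHS = sin(2x) ≈ -0.8660
RHS = 2sin(x) ≈ -1.0000
Since -0.8660 ≠ -1.0000, the equation fails at this point, so it cannot hold for every real x for which both sides are defined.
The correct double-angle formula is sin(2x) = 2sin(x)cos(x).

Conclusion: False.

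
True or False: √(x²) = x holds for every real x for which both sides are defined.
Claim: √(x²) = x.
Test a specific point where both sides are defined: x = -2.
LHS = √(x²) ≈ 2.0000
RHS = x ≈ -2.0000
Since 2.0000 ≠ -2.0000, the equation fails at this point, so it cannot hold for every real x for which both sides are defined.
√(x²) = |x|, which differs from x whenever x < 0 (both sides are defined for every real x).

Conclusion: False.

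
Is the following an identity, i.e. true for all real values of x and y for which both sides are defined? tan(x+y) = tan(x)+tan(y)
No, this is NOT an identity.

Claim: tan(x+y) = tan(x)+tan(y).
Test a specific point where both sides are defined: x = 3π/4, y = π/6.
LHS = tan(x+y) ≈ -0.2679
RHS = tan(x)+tan(y) ≈ -0.4226
Since -0.2679 ≠ -0.4226, the equation fails at this point, so it cannot hold for all real values of x and y for which both sides are defined.
The correct formula is tan(x+y) = (tan(x) + tan(y))/(1 - tan(x)tan(y)).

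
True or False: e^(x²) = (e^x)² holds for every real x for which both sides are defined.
Claim: e^(x²) = (e^x)².
Test a specific point where both sides are defined: x = 1.
LHS = e^(x²) ≈ 2.7183
RHS = (e^x)² ≈ 7.3891
Since 2.7183 ≠ 7.3891, the equation fails at this point, so it cannot hold for every real x for which both sides are defined.
(e^x)² = e^(2x), and 2x ≠ x² in general.

Conclusion: False.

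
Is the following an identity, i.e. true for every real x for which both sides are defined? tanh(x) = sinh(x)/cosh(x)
Claim: tanh(x) = sinh(x)/cosh(x).
Reasoning: tanh(x) is defined as sinh(x)/cosh(x) = (e^x - e^-x)/(e^x + e^-x); cosh(x) ≥ 1 is never zero, so this holds for every real x.
So the two sides agree for every real x for which both sides are defined.

Conclusion: Yes, this is an identity.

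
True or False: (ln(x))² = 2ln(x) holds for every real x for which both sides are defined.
Claim: (ln(x))² = 2ln(x).
Test a specific point where both sides are defined: x = 3/2.
LHS = (ln(x))² ≈ 0.1644
RHS = 2ln(x) ≈ 0.8109
Since 0.1644 ≠ 0.8109, the equation fails at this point, so it cannot hold for every real x for which both sides are defined.
2ln(x) equals ln(x²), which is not the same as (ln x)².

Conclusion: False.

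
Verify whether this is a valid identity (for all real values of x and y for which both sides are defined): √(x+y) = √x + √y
No, this is NOT an identity.

Claim: √(x+y) = √x + √y.
Test a specific point where both sides are defined: x = 2, y = 3/2.
LHS = √(x+y) ≈ 1.8708
RHS = √x + √y ≈ 2.6390
Since 1.8708 ≠ 2.6390, the equation fails at this point, so it cannot hold for all real values of x and y for which both sides are defined.
Squaring the right side gives x + 2√(xy) + y, not x + y.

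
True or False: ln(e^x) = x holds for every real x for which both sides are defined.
True.

Claim: ln(e^x) = x.
Reasoning: ln is the inverse of the exponential: ln(e^x) asks for the exponent p with e^p = e^x, and since e^p is one-to-one that exponent is p = x.
So the two sides agree for every real x for which both sides are defined.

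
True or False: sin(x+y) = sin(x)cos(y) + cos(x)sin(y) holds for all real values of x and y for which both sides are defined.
True.

Claim: sin(x+y) = sin(x)cos(y) + cos(x)sin(y).
Reasoning: By Euler's formula e^(i(x+y)) = e^(ix)·e^(iy) = (cos x + i·sin x)(cos y + i·sin y). The imaginary part of the left side is sin(x+y); the imaginary part of the product is sin(x)cos(y) + cos(x)sin(y).
So the two sides agree for all real values of x and y for which both sides are defined.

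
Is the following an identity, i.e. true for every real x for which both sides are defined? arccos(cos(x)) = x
No, this is NOT an identity.

Claim: arccos(cos(x)) = x.
Test a specific point where both sides are defined: x = -π/6.
LHS = arccos(cos(x)) ≈ 0.5236
RHS = x ≈ -0.5236
Since 0.5236 ≠ -0.5236, the equation fails at this point, so it cannot hold for every real x for which both sides are defined.
arccos only returns values in [0, π], so arccos(cos(x)) = x holds only for x in that interval, not for all real x.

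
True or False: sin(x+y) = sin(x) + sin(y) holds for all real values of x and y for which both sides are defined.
False.

Claim: sin(x+y) = sin(x) + sin(y).
Test a specific point where both sides are defined: x = π/4, y = 3π/4.
LHS = sin(x+y) ≈ 0.0000
RHS = sin(x) + sin(y) ≈ 1.4142
Since 0.0000 ≠ 1.4142, the equation fails at this point, so it cannot hold for all real values of x and y for which both sides are defined.
The correct expansion is sin(x+y) = sin(x)cos(y) + cos(x)sin(y); sine is not additive.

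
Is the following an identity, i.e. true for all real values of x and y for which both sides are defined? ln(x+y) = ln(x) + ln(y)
Claim: ln(x+y) = ln(x) + ln(y).
Test a specific point where both sides are defined: x = 1/2, y = 1.
LHS = ln(x+y) ≈ 0.4055
RHS = ln(x) + ln(y) ≈ -0.6931
Since 0.4055 ≠ -0.6931, the equation fails at this point, so it cannot hold for all real values of x and y for which both sides are defined.
ln(x) + ln(y) = ln(xy), not ln(x+y).

Conclusion: No, this is NOT an identity.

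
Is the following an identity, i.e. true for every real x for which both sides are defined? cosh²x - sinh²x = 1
Claim: cosh²x - sinh²x = 1.
Reasoning: With cosh(x) = (e^x + e^-x)/2 and sinh(x) = (e^x - e^-x)/2: cosh²x = (e^(2x) + 2 + e^(-2x))/4 and sinh²x = (e^(2x) - 2 + e^(-2x))/4. Subtracting leaves 4/4 = 1.
So the two sides agree for every real x for which both sides are defined.

Conclusion: Yes, this is an identity.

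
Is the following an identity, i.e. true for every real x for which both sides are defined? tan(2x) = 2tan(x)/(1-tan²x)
Yes, this is an identity.

Claim: tan(2x) = 2tan(x)/(1-tan²x).
Reasoning: tan(2x) = sin(2x)/cos(2x) = 2sin(x)cos(x) / (cos²x - sin²x). Divide numerator and denominator by cos²x: 2tan(x) / (1 - tan²x).
So the two sides agree for every real x for which both sides are defined.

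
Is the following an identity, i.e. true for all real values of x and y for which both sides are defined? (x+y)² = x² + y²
No, this is NOT an identity.

Claim: (x+y)² = x² + y².
Test a specific point where both sides are defined: x = 1/2, y = 1/2.
LHS = (x+y)² ≈ 1.0000
RHS = x² + y² ≈ 0.5000
Since 1.0000 ≠ 0.5000, the equation fails at this point, so it cannot hold for all real values of x and y for which both sides are defined.
The correct expansion is (x+y)² = x² + 2xy + y²; the cross term 2xy is missing.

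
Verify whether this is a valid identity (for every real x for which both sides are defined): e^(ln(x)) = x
Claim: e^(ln(x)) = x.
Reasoning: For x > 0, ln(x) is by definition the exponent p such that e^p = x. Raising e to that exponent therefore returns x: e^(ln x) = x.
So the two sides agree for every real x for which both sides are defined.

Conclusion: Yes, this is an identity.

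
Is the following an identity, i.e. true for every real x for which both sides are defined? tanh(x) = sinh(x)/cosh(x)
Claim: tanh(x) = sinh(x)/cosh(x).
Reasoning: tanh(x) is defined as sinh(x)/cosh(x) = (e^x - e^-x)/(e^x + e^-x); cosh(x) ≥ 1 is never zero, so this holds for every real x.
So the two sides agree for every real x for which both sides are defined.

Conclusion: Yes, this is an identity.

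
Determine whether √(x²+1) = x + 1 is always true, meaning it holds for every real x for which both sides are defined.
No, this is NOT an identity.

Claim: √(x²+1) = x + 1.
Test a specific point where both sides are defined: x = 1/2.
LHS = √(x²+1) ≈ 1.1180
RHS = x + 1 ≈ 1.5000
Since 1.1180 ≠ 1.5000, the equation fails at this point, so it cannot hold for every real x for which both sides are defined.
(x+1)² = x² + 2x + 1 ≠ x² + 1 unless x = 0.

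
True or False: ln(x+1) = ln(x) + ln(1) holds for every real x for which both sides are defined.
Claim: ln(x+1) = ln(x) + ln(1).
Test a specific point where both sides are defined: x = 1.
LHS = ln(x+1) ≈ 0.6931
RHS = ln(x) + ln(1) ≈ 0.0000
Since 0.6931 ≠ 0.0000, the equation fails at this point, so it cannot hold for every real x for which both sides are defined.
ln(1) = 0, so the right side is just ln(x), which differs from ln(x+1).

Conclusion: False.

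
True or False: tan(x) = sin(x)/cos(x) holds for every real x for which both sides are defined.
True.

Claim: tan(x) = sin(x)/cos(x).
Reasoning: For an angle x whose terminal point on the unit circle is (cos x, sin x), tan(x) is defined as the ratio (second coordinate)/(first coordinate) = sin(x)/cos(x), wherever cos(x) ≠ 0.
So the two sides agree for every real x for which both sides are defined.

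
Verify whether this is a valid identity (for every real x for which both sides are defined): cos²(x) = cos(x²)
Claim: cos²(x) = cos(x²).
Test a specific point where both sides are defined: x = -π/4.
LHS = cos²(x) ≈ 0.5000
RHS = cos(x²) ≈ 0.8157
Since 0.5000 ≠ 0.8157, the equation fails at this point, so it cannot hold for every real x for which both sides are defined.
cos²(x) means (cos x)², squaring the output; cos(x²) squares the input. These are different functions.

Conclusion: No, this is NOT an identity.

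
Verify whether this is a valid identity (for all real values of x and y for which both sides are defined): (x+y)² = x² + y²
No, this is NOT an identity.

Claim: (x+y)² = x² + y².
Test a specific point where both sides are defined: x = 4, y = 1/2.
LHS = (x+y)² ≈ 20.2500
RHS = x² + y² ≈ 16.2500
Since 20.2500 ≠ 16.2500, the equation fails at this point, so it cannot hold for all real values of x and y for which both sides are defined.
The correct expansion is (x+y)² = x² + 2xy + y²; the cross term 2xy is missing.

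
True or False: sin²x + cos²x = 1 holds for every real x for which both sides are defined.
True.

Claim: sin²x + cos²x = 1.
Reasoning: The point (cos x, sin x) lies on the unit circle X² + Y² = 1, so cos²x + sin²x = 1 for every real x.
So the two sides agree for every real x for which both sides are defined.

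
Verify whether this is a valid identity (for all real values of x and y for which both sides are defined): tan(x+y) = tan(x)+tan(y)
Claim: tan(x+y) = tan(x)+tan(y).
Test a specific point where both sides are defined: x = 2π/3, y = 2π/3.
LHS = tan(x+y) ≈ 1.7321
RHS = tan(x)+tan(y) ≈ -3.4641
Since 1.7321 ≠ -3.4641, the equation fails at this point, so it cannot hold for all real values of x and y for which both sides are defined.
The correct formula is tan(x+y) = (tan(x) + tan(y))/(1 - tan(x)tan(y)).

Conclusion: No, this is NOT an identity.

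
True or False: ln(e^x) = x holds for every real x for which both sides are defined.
Claim: ln(e^x) = x.
Reasoning: ln is the inverse of the exponential: ln(e^x) asks for the exponent p with e^p = e^x, and since e^p is one-to-one that exponent is p = x.
So the two sides agree for every real x for which both sides are defined.

Conclusion: True.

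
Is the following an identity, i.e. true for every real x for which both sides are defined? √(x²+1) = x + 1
Claim: √(x²+1) = x + 1.
Test a specific point where both sides are defined: x = -1.
LHS = √(x²+1) ≈ 1.4142
RHS = x + 1 ≈ 0.0000
Since 1.4142 ≠ 0.0000, the equation fails at this point, so it cannot hold for every real x for which both sides are defined.
(x+1)² = x² + 2x + 1 ≠ x² + 1 unless x = 0.

Conclusion: No, this is NOT an identity.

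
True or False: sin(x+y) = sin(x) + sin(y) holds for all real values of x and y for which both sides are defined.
False.

Claim: sin(x+y) = sin(x) + sin(y).
Test a specific point where both sides are defined: x = -π/4, y = 2π/3.
LHS = sin(x+y) ≈ 0.9659
RHS = sin(x) + sin(y) ≈ 0.1589
Since 0.9659 ≠ 0.1589, the equation fails at this point, so it cannot hold for all real values of x and y for which both sides are defined.
The correct expansion is sin(x+y) = sin(x)cos(y) + cos(x)sin(y); sine is not additive.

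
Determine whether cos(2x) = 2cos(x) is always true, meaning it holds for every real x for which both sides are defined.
Claim: cos(2x) = 2cos(x).
Test a specific point where both sides are defined: x = 3π/4.
LHS = cos(2x) ≈ 0.0000
RHS = 2cos(x) ≈ -1.4142
Since 0.0000 ≠ -1.4142, the equation fails at this point, so it cannot hold for every real x for which both sides are defined.
The correct double-angle formula is cos(2x) = cos²x - sin²x.

Conclusion: No, this is NOT an identity.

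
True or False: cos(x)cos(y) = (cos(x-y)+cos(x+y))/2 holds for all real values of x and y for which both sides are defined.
Claim: cos(x)cos(y) = (cos(x-y)+cos(x+y))/2.
Reasoning: cos(x-y) = cos(x)cos(y) + sin(x)sin(y) and cos(x+y) = cos(x)cos(y) - sin(x)sin(y). Adding, cos(x-y) + cos(x+y) = 2cos(x)cos(y); divide by 2.
So the two sides agree for all real values of x and y for which both sides are defined.

Conclusion: True.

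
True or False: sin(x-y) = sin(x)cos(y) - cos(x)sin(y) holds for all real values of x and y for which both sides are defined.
Claim: sin(x-y) = sin(x)cos(y) - cos(x)sin(y).
Reasoning: Replace y by -y in sin(x+y) = sin(x)cos(y) + cos(x)sin(y) and use cos(-y) = cos(y), sin(-y) = -sin(y): sin(x-y) = sin(x)cos(y) - cos(x)sin(y).
So the two sides agree for all real values of x and y for which both sides are defined.

Conclusion: True.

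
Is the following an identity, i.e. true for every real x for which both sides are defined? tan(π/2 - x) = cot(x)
Yes, this is an identity.

Claim: tan(π/2 - x) = cot(x).
Reasoning: tan(π/2 - x) = sin(π/2 - x)/cos(π/2 - x) = cos(x)/sin(x) = cot(x), using the cofunction identities sin(π/2 - x) = cos(x) and cos(π/2 - x) = sin(x).
So the two sides agree for every real x for which both sides are defined.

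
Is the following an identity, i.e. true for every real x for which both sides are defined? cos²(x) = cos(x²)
Claim: cos²(x) = cos(x²).
Test a specific point where both sides are defined: x = 2π/3.
LHS = cos²(x) ≈ 0.2500
RHS = cos(x²) ≈ -0.3202
Since 0.2500 ≠ -0.3202, the equation fails at this point, so it cannot hold for every real x for which both sides are defined.
cos²(x) means (cos x)², squaring the output; cos(x²) squares the input. These are different functions.

Conclusion: No, this is NOT an identity.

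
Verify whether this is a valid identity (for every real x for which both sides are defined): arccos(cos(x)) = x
No, this is NOT an identity.

Claim: arccos(cos(x)) = x.
Test a specific point where both sides are defined: x = -π/2.
LHS = arccos(cos(x)) ≈ 1.5708
RHS = x ≈ -1.5708
Since 1.5708 ≠ -1.5708, the equation fails at this point, so it cannot hold for every real x for which both sides are defined.
arccos only returns values in [0, π], so arccos(cos(x)) = x holds only for x in that interval, not for all real x.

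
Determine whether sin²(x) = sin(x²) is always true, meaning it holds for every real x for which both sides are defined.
Claim: sin²(x) = sin(x²).
Test a specific point where both sides are defined: x = -π/2.
LHS = sin²(x) ≈ 1.0000
RHS = sin(x²) ≈ 0.6243
Since 1.0000 ≠ 0.6243, the equation fails at this point, so it cannot hold for every real x for which both sides are defined.
sin²(x) means (sin x)², squaring the output; sin(x²) squares the input. These are different functions.

Conclusion: No, this is NOT an identity.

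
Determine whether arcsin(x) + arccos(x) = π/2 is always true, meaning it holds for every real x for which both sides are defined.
Yes, this is an identity.

Claim: arcsin(x) + arccos(x) = π/2.
Reasoning: Both sides are defined for -1 ≤ x ≤ 1. Let θ = arcsin(x), so sin θ = x and θ ∈ [-π/2, π/2]. Then cos(π/2 - θ) = sin θ = x and π/2 - θ ∈ [0, π], which is exactly the range of arccos, so arccos(x) = π/2 - θ. Adding: arcsin(x) + arccos(x) = θ + (π/2 - θ) = π/2.
So the two sides agree for every real x for which both sides are defined.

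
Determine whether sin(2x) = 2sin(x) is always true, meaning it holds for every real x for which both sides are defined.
Claim: sin(2x) = 2sin(x).
Test a specific point where both sides are defined: x = π/4.
LHS = sin(2x) ≈ 1.0000
RHS = 2sin(x) ≈ 1.4142
Since 1.0000 ≠ 1.4142, the equation fails at this point, so it cannot hold for every real x for which both sides are defined.
The correct double-angle formula is sin(2x) = 2sin(x)cos(x).

Conclusion: No, this is NOT an identity.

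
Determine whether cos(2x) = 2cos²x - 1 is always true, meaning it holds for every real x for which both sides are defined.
Yes, this is an identity.

Claim: cos(2x) = 2cos²x - 1.
Reasoning: cos(2x) = cos²x - sin²x. Replace sin²x by 1 - cos²x: cos²x - (1 - cos²x) = 2cos²x - 1.
So the two sides agree for every real x for which both sides are defined.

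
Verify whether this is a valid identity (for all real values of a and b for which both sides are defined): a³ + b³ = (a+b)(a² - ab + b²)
Claim: a³ + b³ = (a+b)(a² - ab + b²).
Reasoning: Expand the right side: (a+b)(a² - ab + b²) = a³ - a²b + ab² + a²b - ab² + b³ = a³ + b³ (the middle terms cancel in pairs).
So the two sides agree for all real values of a and b for which both sides are defined.

Conclusion: Yes, this is an identity.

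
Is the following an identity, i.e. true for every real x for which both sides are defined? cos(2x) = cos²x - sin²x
Yes, this is an identity.

Claim: cos(2x) = cos²x - sin²x.
Reasoning: Put y = x in the addition formula cos(x+y) = cos(x)cos(y) - sin(x)sin(y): cos(2x) = cos²x - sin²x.
So the two sides agree for every real x for which both sides are defined.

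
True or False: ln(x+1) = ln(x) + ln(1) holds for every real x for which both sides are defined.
Claim: ln(x+1) = ln(x) + ln(1).
Test a specific point where both sides are defined: x = 3.
LHS = ln(x+1) ≈ 1.3863
RHS = ln(x) + ln(1) ≈ 1.0986
Since 1.3863 ≠ 1.0986, the equation fails at this point, so it cannot hold for every real x for which both sides are defined.
ln(1) = 0, so the right side is just ln(x), which differs from ln(x+1).

Conclusion: False.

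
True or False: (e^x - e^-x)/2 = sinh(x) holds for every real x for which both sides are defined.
True.

Claim: (e^x - e^-x)/2 = sinh(x).
Reasoning: This is exactly the definition of the hyperbolic sine: sinh(x) := (e^x - e^-x)/2.
So the two sides agree for every real x for which both sides are defined.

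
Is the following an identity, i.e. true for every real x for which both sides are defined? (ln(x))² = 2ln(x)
Claim: (ln(x))² = 2ln(x).
Test a specific point where both sides are defined: x = 2.
LHS = (ln(x))² ≈ 0.4805
RHS = 2ln(x) ≈ 1.3863
Since 0.4805 ≠ 1.3863, the equation fails at this point, so it cannot hold for every real x for which both sides are defined.
2ln(x) equals ln(x²), which is not the same as (ln x)².

Conclusion: No, this is NOT an identity.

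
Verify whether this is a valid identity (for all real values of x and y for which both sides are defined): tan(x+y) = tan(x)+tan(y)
No, this is NOT an identity.

Claim: tan(x+y) = tan(x)+tan(y).
Test a specific point where both sides are defined: x = π/6, y = 3π/4.
LHS = tan(x+y) ≈ -0.2679
RHS = tan(x)+tan(y) ≈ -0.4226
Since -0.2679 ≠ -0.4226, the equation fails at this point, so it cannot hold for all real values of x and y for which both sides are defined.
The correct formula is tan(x+y) = (tan(x) + tan(y))/(1 - tan(x)tan(y)).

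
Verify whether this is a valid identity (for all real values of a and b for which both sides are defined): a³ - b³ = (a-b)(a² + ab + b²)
Claim: a³ - b³ = (a-b)(a² + ab + b²).
Reasoning: Expand the right side: (a-b)(a² + ab + b²) = a³ + a²b + ab² - a²b - ab² - b³ = a³ - b³ (the middle terms cancel in pairs).
So the two sides agree for all real values of a and b for which both sides are defined.

Conclusion: Yes, this is an identity.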